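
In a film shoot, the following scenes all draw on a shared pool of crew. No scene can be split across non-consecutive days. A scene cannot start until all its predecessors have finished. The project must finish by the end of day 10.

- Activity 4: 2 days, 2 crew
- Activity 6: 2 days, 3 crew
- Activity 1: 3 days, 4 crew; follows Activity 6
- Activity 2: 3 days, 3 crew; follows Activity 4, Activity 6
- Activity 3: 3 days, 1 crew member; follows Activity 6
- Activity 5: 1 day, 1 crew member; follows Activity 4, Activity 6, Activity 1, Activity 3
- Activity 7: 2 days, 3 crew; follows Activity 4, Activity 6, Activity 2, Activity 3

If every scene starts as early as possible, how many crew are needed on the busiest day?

8

Early-start schedule: Activity 4@1, Activity 6@1, Activity 1@3, Activity 2@3, Activity 3@3, Activity 5@6, Activity 7@6.
Load per day: day 1: 5, day 2: 5, day 3: 8, day 4: 8, day 5: 8, day 6: 4, day 7: 3, day 8: 0, day 9: 0, day 10: 0.
Peak is 8.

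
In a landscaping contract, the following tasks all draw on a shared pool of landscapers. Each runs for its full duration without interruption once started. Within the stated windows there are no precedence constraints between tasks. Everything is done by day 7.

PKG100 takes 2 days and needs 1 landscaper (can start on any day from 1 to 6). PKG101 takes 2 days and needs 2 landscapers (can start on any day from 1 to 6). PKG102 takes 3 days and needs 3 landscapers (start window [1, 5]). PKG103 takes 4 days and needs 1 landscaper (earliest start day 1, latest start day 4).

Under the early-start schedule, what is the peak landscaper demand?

Early-start schedule: PKG100@1, PKG101@1, PKG102@1, PKG103@1.
Load per day: day 1: 7, day 2: 7, day 3: 4, day 4: 1, day 5: 0, day 6: 0, day 7: 0.
Peak is 7.

7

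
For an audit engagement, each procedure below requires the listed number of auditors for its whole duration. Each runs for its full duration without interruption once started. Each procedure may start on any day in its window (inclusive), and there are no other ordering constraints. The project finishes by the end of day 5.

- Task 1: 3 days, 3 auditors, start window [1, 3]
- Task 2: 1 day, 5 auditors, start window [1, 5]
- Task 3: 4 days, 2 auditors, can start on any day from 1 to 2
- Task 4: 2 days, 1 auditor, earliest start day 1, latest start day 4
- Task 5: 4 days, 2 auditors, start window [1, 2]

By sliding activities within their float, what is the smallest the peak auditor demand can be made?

7

Early-start (Task 1@1, Task 2@1, Task 3@1, Task 4@1, Task 5@1) gives peak 13: d1:13  d2:8  d3:7  d4:4  d5:0.
Shift Task 2→5, Task 4→4.
Schedule Task 1@1, Task 2@5, Task 3@1, Task 4@4, Task 5@1: d1:7  d2:7  d3:7  d4:5  d5:6 — peak 7.
Total auditor-days = 32 over 5 days ⇒ peak ≥ ⌈32/5⌉ = 7, so 7 is optimal.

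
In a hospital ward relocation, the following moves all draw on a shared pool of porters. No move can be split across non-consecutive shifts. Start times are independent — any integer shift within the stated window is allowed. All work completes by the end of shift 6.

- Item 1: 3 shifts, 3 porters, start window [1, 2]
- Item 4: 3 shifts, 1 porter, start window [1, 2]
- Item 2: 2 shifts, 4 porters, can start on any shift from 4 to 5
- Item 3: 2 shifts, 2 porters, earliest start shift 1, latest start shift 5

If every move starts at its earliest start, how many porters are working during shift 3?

At early start, shift 3 has: Item 1, Item 4.
Demand: 3 + 1 = 4.

4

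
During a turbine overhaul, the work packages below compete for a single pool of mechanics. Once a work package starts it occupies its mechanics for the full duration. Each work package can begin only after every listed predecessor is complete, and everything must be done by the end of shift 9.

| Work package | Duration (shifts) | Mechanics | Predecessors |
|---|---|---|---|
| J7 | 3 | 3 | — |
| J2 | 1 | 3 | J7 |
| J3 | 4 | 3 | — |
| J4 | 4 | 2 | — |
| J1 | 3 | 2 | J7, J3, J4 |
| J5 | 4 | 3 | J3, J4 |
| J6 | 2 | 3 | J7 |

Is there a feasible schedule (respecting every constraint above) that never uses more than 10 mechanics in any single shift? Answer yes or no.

Schedule J7@1, J2@4, J3@1, J4@1, J1@5, J5@5, J6@5: s1:8  s2:8  s3:8  s4:8  s5:8  s6:8  s7:5  s8:3  s9:0 — peak 8 ≤ 10.

yes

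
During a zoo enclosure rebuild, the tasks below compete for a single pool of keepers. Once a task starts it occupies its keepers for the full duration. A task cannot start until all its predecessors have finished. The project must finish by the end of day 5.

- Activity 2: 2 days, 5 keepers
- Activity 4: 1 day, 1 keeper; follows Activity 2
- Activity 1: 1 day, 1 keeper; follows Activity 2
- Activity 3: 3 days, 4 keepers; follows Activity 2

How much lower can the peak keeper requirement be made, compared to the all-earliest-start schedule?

Early-start peak: d1:5  d2:5  d3:6  d4:4  d5:4 ⇒ 6.
Leveled (Activity 2@1, Activity 4@3, Activity 1@4, Activity 3@3): d1:5  d2:5  d3:5  d4:5  d5:4 ⇒ 5.
Reduction 6 − 5 = 1.

1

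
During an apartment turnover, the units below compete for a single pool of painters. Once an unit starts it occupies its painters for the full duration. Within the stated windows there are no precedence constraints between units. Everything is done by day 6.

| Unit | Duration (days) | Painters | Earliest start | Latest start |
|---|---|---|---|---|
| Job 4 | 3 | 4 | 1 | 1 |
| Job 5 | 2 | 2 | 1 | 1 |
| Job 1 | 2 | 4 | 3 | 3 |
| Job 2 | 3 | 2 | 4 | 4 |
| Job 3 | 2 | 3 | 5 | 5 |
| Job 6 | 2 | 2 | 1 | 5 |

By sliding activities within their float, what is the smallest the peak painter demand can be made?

8

Schedule Job 4@1, Job 5@1, Job 1@3, Job 2@4, Job 3@5, Job 6@1: d1:8  d2:8  d3:8  d4:6  d5:5  d6:5 — peak 8.
No arrangement of the 5 feasible schedules does better.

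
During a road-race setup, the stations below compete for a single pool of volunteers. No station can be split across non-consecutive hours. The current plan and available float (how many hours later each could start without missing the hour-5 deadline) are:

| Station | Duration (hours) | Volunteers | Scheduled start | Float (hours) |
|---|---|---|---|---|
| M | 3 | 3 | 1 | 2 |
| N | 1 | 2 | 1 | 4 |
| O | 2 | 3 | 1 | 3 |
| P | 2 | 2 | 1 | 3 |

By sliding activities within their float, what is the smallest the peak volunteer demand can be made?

Early-start (M@1, N@1, O@1, P@1) gives peak 10: h1:10  h2:8  h3:3  h4:0  h5:0.
Shift O→4, P→2.
Schedule M@1, N@1, O@4, P@2: h1:5  h2:5  h3:5  h4:3  h5:3 — peak 5.
Total volunteer-hours = 21 over 5 hours ⇒ peak ≥ ⌈21/5⌉ = 5, so 5 is optimal.

5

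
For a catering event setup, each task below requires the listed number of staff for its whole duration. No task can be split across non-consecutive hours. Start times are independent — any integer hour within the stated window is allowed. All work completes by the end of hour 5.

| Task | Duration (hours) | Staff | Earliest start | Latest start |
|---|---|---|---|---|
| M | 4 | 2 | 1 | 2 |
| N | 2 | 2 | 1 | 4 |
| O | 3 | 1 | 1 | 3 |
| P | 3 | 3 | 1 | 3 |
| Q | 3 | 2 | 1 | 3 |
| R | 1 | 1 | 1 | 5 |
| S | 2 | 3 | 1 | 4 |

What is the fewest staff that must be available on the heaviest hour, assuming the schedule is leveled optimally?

Early-start (M@1, N@1, O@1, P@1, Q@1, R@1, S@1) gives peak 14: h1:14  h2:13  h3:8  h4:2  h5:0.
Shift Q→3, R→4, S→4.
Schedule M@1, N@1, O@1, P@1, Q@3, R@4, S@4: h1:8  h2:8  h3:8  h4:8  h5:5 — peak 8.
Total staffer-hours = 37 over 5 hours ⇒ peak ≥ ⌈37/5⌉ = 8, so 8 is optimal.

8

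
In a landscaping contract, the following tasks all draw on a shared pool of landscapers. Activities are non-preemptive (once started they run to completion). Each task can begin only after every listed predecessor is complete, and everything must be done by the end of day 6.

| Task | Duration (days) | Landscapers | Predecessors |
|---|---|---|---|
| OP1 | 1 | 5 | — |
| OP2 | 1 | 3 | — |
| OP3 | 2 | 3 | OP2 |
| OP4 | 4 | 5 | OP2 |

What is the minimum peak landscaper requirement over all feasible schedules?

8

Schedule OP1@1, OP2@1, OP3@2, OP4@2: d1:8  d2:8  d3:8  d4:5  d5:5  d6:0 — peak 8.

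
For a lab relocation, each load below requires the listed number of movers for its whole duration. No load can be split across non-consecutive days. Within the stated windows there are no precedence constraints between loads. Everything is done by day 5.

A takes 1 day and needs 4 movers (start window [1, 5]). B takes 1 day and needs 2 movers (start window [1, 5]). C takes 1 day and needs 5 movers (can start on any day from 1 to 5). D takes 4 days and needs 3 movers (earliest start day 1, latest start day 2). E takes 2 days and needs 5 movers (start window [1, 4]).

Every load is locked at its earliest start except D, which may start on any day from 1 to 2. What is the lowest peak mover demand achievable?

D@1: d1:19  d2:8  d3:3  d4:3  d5:0 → peak 19
D@2: d1:16  d2:8  d3:3  d4:3  d5:3 → peak 16
Best is D@2, peak 16.

16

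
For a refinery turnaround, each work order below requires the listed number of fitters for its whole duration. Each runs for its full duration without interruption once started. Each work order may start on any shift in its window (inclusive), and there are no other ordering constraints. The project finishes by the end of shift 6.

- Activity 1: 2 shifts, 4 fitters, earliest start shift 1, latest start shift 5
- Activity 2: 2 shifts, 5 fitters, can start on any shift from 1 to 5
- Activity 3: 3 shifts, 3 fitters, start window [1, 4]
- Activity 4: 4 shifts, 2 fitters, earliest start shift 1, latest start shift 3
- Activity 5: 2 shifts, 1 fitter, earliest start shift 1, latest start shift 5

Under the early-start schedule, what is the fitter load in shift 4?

2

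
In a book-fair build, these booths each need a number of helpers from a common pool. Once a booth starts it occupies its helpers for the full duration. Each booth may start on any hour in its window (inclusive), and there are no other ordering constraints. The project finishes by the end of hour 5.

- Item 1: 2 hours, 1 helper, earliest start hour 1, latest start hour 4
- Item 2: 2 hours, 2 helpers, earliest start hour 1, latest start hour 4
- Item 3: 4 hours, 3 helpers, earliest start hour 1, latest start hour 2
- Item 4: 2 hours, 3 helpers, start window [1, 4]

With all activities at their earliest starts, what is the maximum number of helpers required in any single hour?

Early-start schedule: Item 1@1, Item 2@1, Item 3@1, Item 4@1.
Load per hour: hour 1: 9, hour 2: 9, hour 3: 3, hour 4: 3, hour 5: 0.
Peak is 9.

9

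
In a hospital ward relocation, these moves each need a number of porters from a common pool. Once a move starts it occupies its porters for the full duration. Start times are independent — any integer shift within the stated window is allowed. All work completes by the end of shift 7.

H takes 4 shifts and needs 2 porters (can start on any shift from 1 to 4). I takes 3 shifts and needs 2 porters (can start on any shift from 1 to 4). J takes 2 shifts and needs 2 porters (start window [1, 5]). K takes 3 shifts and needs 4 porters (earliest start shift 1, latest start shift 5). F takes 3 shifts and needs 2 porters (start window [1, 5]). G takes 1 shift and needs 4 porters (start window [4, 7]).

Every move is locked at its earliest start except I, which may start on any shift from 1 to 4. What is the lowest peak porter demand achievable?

10

I@1: s1:12  s2:12  s3:10  s4:6  s5:0  s6:0  s7:0 → peak 12
I@2: s1:10  s2:12  s3:10  s4:8  s5:0  s6:0  s7:0 → peak 12
I@3: s1:10  s2:10  s3:10  s4:8  s5:2  s6:0  s7:0 → peak 10
I@4: s1:10  s2:10  s3:8  s4:8  s5:2  s6:2  s7:0 → peak 10
Best is I@3, peak 10.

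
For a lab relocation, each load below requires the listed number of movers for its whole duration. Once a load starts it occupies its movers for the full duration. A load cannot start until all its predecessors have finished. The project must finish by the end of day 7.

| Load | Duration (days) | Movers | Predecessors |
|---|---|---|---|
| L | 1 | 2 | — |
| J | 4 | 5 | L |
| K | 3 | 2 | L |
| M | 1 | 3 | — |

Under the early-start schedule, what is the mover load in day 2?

7

At early start, day 2 has: J, K.
Demand: 5 + 2 = 7.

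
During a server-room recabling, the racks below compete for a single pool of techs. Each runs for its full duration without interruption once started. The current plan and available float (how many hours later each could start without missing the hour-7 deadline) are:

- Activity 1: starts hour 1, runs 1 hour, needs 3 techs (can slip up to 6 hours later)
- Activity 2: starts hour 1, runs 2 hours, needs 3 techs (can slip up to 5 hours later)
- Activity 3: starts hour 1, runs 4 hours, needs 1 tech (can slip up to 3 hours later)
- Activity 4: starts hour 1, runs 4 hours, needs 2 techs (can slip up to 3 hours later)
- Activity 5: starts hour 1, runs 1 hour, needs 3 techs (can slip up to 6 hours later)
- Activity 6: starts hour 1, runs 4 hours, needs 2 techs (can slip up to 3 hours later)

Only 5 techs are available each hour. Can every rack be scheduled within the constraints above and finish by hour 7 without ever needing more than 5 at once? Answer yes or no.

no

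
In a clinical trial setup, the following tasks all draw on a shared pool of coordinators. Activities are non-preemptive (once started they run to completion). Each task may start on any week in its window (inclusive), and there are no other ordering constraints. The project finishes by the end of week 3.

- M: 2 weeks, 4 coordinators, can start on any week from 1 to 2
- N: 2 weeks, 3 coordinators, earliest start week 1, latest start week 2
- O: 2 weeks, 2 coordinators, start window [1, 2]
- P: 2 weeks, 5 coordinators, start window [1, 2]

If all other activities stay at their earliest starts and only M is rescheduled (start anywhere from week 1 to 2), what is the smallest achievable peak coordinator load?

M@1: w1:14  w2:14  w3:0 → peak 14
M@2: w1:10  w2:14  w3:4 → peak 14
Best is M@1, peak 14.

14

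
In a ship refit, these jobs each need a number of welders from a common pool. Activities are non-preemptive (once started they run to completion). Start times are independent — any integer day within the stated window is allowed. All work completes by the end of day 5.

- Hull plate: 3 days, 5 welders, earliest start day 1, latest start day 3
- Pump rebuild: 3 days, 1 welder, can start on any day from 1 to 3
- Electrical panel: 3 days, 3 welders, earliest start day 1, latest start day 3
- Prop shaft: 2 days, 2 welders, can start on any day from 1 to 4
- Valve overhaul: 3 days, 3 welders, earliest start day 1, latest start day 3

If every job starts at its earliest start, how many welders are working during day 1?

At early start, day 1 has: Hull plate, Pump rebuild, Electrical panel, Prop shaft, Valve overhaul.
Demand: 5 + 1 + 3 + 2 + 3 = 14.

14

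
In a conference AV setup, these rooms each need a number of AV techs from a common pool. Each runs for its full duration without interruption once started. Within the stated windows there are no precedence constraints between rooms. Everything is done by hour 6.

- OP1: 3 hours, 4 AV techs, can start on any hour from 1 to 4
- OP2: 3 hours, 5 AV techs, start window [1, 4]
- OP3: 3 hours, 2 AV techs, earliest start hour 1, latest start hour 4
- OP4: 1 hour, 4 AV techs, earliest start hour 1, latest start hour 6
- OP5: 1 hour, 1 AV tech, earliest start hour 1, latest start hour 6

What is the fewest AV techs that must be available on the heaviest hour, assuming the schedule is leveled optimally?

8

Early-start (OP1@1, OP2@1, OP3@1, OP4@1, OP5@1) gives peak 16: h1:16  h2:11  h3:11  h4:0  h5:0  h6:0.
Shift OP2→4, OP3→2, OP5→2.
Schedule OP1@1, OP2@4, OP3@2, OP4@1, OP5@2: h1:8  h2:7  h3:6  h4:7  h5:5  h6:5 — peak 8.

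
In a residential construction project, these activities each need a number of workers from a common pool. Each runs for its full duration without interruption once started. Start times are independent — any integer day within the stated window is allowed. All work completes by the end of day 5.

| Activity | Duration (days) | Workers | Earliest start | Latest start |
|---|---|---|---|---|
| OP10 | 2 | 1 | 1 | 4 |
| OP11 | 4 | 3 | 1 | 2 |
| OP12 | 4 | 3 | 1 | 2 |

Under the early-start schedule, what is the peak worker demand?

7

Early-start schedule: OP10@1, OP11@1, OP12@1.
Load per day: day 1: 7, day 2: 7, day 3: 6, day 4: 6, day 5: 0.
Peak is 7.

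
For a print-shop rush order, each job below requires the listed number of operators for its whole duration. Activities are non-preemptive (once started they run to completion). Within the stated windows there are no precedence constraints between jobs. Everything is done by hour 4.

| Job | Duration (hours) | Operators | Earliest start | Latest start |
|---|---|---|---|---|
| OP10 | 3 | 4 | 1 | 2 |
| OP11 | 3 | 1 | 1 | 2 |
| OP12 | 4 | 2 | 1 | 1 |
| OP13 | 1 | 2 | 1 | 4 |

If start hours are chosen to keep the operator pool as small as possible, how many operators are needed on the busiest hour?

Early-start (OP10@1, OP11@1, OP12@1, OP13@1) gives peak 9: h1:9  h2:7  h3:7  h4:2.
Shift OP13→4.
Schedule OP10@1, OP11@1, OP12@1, OP13@4: h1:7  h2:7  h3:7  h4:4 — peak 7.
Total operator-hours = 25 over 4 hours ⇒ peak ≥ ⌈25/4⌉ = 7, so 7 is optimal.

7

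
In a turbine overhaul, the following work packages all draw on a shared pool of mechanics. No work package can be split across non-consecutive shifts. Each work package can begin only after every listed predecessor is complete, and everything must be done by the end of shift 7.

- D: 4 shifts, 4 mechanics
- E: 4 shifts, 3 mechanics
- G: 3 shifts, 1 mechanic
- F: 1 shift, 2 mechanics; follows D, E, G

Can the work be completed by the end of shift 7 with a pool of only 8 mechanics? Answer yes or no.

yes

Schedule D@1, E@1, G@1, F@5: s1:8  s2:8  s3:8  s4:7  s5:2  s6:0  s7:0 — peak 8 ≤ 8.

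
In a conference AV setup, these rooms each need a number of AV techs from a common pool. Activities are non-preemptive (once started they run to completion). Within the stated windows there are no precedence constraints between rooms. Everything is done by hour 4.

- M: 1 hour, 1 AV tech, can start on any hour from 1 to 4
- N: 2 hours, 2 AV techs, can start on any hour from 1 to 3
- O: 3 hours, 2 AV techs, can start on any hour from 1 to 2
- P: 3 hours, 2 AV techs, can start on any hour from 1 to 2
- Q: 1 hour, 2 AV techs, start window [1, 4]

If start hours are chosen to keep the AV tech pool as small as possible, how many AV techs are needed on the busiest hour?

6

Early-start (M@1, N@1, O@1, P@1, Q@1) gives peak 9: h1:9  h2:6  h3:4  h4:0.
Shift P→2, Q→3.
Schedule M@1, N@1, O@1, P@2, Q@3: h1:5  h2:6  h3:6  h4:2 — peak 6.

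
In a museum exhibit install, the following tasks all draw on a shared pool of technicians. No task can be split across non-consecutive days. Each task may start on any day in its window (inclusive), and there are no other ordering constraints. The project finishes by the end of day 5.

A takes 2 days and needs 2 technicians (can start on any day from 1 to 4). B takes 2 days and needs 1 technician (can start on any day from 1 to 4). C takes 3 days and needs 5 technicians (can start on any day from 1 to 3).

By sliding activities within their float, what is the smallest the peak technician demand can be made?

Early-start (A@1, B@1, C@1) gives peak 8: d1:8  d2:8  d3:5  d4:0  d5:0.
Shift C→3.
Schedule A@1, B@1, C@3: d1:3  d2:3  d3:5  d4:5  d5:5 — peak 5.
Total technician-days = 21 over 5 days ⇒ peak ≥ ⌈21/5⌉ = 5, so 5 is optimal.

5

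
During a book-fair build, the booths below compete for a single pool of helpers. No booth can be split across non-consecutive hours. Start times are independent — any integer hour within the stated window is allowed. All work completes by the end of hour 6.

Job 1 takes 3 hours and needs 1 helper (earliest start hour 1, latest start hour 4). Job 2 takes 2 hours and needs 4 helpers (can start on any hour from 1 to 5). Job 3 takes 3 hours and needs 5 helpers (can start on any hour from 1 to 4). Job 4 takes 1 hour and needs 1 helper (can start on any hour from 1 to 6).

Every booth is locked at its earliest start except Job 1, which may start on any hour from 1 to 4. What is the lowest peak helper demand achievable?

10

Job 1@1: h1:11  h2:10  h3:6  h4:0  h5:0  h6:0 → peak 11
Job 1@2: h1:10  h2:10  h3:6  h4:1  h5:0  h6:0 → peak 10
Job 1@3: h1:10  h2:9  h3:6  h4:1  h5:1  h6:0 → peak 10
Job 1@4: h1:10  h2:9  h3:5  h4:1  h5:1  h6:1 → peak 10
Best is Job 1@2, peak 10.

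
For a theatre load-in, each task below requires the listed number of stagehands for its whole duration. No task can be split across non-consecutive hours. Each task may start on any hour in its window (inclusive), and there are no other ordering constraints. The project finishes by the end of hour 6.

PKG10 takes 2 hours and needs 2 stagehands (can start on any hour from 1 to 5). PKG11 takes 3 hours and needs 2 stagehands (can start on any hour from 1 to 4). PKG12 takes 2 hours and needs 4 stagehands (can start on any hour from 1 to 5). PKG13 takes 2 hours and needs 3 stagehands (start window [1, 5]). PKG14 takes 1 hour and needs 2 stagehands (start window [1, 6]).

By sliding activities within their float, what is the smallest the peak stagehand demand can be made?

Early-start (PKG10@1, PKG11@1, PKG12@1, PKG13@1, PKG14@1) gives peak 13: h1:13  h2:11  h3:2  h4:0  h5:0  h6:0.
Shift PKG12→5, PKG13→3, PKG14→4.
Schedule PKG10@1, PKG11@1, PKG12@5, PKG13@3, PKG14@4: h1:4  h2:4  h3:5  h4:5  h5:4  h6:4 — peak 5.
Total stagehand-hours = 26 over 6 hours ⇒ peak ≥ ⌈26/6⌉ = 5, so 5 is optimal.

5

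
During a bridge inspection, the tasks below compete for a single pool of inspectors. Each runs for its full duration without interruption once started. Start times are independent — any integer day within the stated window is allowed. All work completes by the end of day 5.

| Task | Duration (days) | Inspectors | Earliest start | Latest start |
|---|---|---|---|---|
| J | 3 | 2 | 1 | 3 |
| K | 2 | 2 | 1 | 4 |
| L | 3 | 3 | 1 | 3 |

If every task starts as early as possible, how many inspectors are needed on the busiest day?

Early-start schedule: J@1, K@1, L@1.
Load per day: day 1: 7, day 2: 7, day 3: 5, day 4: 0, day 5: 0.
Peak is 7.

7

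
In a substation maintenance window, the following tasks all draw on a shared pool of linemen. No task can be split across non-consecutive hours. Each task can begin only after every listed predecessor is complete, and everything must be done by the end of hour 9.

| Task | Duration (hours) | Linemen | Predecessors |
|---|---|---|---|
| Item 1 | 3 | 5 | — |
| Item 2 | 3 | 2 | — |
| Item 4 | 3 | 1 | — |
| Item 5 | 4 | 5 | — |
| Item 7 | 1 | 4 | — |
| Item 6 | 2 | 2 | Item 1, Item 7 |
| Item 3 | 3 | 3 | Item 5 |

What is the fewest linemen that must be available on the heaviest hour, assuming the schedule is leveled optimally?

Early-start (Item 1@1, Item 2@1, Item 4@1, Item 5@1, Item 7@1, Item 6@4, Item 3@5) gives peak 17: h1:17  h2:13  h3:13  h4:7  h5:5  h6:3  h7:3  h8:0  h9:0.
Shift Item 1→5, Item 7→4, Item 6→8.
Schedule Item 1@5, Item 2@1, Item 4@1, Item 5@1, Item 7@4, Item 6@8, Item 3@5: h1:8  h2:8  h3:8  h4:9  h5:8  h6:8  h7:8  h8:2  h9:2 — peak 9.

9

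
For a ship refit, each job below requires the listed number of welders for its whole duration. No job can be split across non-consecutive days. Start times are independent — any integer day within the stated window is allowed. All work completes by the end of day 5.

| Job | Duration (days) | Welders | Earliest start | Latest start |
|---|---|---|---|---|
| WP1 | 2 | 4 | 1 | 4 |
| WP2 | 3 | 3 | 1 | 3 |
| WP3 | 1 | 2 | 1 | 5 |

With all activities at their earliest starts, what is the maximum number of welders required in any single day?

Early-start schedule: WP1@1, WP2@1, WP3@1.
Load per day: day 1: 9, day 2: 7, day 3: 3, day 4: 0, day 5: 0.
Peak is 9.

9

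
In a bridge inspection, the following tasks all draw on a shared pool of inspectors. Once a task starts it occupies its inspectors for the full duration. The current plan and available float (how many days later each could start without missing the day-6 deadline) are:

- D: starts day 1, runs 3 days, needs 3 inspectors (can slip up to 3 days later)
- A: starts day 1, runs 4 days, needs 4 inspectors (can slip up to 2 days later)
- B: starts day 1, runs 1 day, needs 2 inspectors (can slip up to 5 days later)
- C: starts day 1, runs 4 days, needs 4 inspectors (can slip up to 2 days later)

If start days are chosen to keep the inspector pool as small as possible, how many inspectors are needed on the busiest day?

11

Early-start (D@1, A@1, B@1, C@1) gives peak 13: d1:13  d2:11  d3:11  d4:8  d5:0  d6:0.
Shift C→2.
Schedule D@1, A@1, B@1, C@2: d1:9  d2:11  d3:11  d4:8  d5:4  d6:0 — peak 11.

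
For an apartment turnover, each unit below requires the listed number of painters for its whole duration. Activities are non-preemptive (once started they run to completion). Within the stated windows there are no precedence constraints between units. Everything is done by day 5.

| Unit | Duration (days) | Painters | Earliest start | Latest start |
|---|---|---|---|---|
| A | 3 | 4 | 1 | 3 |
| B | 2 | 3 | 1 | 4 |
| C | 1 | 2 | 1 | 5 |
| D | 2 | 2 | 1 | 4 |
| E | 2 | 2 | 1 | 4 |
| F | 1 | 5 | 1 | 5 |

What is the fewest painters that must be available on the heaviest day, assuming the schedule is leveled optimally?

Early-start (A@1, B@1, C@1, D@1, E@1, F@1) gives peak 18: d1:18  d2:11  d3:4  d4:0  d5:0.
Shift C→4, D→3, E→4, F→5.
Schedule A@1, B@1, C@4, D@3, E@4, F@5: d1:7  d2:7  d3:6  d4:6  d5:7 — peak 7.
Total painter-days = 33 over 5 days ⇒ peak ≥ ⌈33/5⌉ = 7, so 7 is optimal.

7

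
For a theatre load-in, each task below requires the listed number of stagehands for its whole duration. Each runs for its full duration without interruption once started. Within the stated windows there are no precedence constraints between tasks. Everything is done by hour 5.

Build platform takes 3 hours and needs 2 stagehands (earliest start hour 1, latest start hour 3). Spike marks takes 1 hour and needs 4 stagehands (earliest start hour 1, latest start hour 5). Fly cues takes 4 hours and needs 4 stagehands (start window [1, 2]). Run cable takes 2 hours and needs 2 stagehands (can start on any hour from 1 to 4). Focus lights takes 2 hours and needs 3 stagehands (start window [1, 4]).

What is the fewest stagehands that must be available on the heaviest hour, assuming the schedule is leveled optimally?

Early-start (Build platform@1, Spike marks@1, Fly cues@1, Run cable@1, Focus lights@1) gives peak 15: h1:15  h2:11  h3:6  h4:4  h5:0.
Shift Fly cues→2, Focus lights→4.
Schedule Build platform@1, Spike marks@1, Fly cues@2, Run cable@1, Focus lights@4: h1:8  h2:8  h3:6  h4:7  h5:7 — peak 8.
Total stagehand-hours = 36 over 5 hours ⇒ peak ≥ ⌈36/5⌉ = 8, so 8 is optimal.

8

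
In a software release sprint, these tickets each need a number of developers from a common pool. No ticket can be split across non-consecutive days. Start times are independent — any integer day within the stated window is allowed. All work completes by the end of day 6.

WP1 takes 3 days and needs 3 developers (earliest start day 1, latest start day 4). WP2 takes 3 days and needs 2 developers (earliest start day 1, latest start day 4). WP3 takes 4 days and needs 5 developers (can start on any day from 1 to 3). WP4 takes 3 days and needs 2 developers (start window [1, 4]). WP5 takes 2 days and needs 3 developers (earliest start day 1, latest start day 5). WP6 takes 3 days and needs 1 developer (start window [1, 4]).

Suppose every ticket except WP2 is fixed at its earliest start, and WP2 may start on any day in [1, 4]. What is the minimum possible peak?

WP2@1: d1:16  d2:16  d3:13  d4:5  d5:0  d6:0 → peak 16
WP2@2: d1:14  d2:16  d3:13  d4:7  d5:0  d6:0 → peak 16
WP2@3: d1:14  d2:14  d3:13  d4:7  d5:2  d6:0 → peak 14
WP2@4: d1:14  d2:14  d3:11  d4:7  d5:2  d6:2 → peak 14
Best is WP2@3, peak 14.

14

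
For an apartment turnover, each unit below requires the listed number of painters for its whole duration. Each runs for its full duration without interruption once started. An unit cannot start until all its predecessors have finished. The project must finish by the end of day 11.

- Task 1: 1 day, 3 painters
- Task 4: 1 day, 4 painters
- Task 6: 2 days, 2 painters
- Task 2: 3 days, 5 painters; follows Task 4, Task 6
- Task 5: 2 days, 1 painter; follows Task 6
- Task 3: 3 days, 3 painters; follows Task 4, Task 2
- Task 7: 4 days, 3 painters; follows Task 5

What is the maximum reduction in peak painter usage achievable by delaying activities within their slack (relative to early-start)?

Early-start peak: d1:9  d2:2  d3:6  d4:6  d5:8  d6:6  d7:6  d8:6  d9:0  d10:0  d11:0 ⇒ 9.
Leveled (Task 1@1, Task 4@2, Task 6@1, Task 2@3, Task 5@3, Task 3@6, Task 7@6): d1:5  d2:6  d3:6  d4:6  d5:5  d6:6  d7:6  d8:6  d9:3  d10:0  d11:0 ⇒ 6.
Reduction 9 − 6 = 3.

3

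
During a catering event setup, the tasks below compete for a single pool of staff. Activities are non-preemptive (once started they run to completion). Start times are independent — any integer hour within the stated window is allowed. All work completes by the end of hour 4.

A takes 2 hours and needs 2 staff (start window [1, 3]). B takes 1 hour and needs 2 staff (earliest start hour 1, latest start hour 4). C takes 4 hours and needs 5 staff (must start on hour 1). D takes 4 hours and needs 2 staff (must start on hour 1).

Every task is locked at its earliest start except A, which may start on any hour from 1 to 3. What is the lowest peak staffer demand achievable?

9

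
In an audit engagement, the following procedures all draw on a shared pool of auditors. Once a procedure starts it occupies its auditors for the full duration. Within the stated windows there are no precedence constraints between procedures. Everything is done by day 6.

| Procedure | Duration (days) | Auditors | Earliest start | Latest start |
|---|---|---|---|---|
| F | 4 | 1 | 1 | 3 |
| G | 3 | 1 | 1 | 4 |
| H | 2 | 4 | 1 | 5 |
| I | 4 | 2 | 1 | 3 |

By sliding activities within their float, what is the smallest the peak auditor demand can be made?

4

Early-start (F@1, G@1, H@1, I@1) gives peak 8: d1:8  d2:8  d3:4  d4:3  d5:0  d6:0.
Shift H→5.
Schedule F@1, G@1, H@5, I@1: d1:4  d2:4  d3:4  d4:3  d5:4  d6:4 — peak 4.
Total auditor-days = 23 over 6 days ⇒ peak ≥ ⌈23/6⌉ = 4, so 4 is optimal.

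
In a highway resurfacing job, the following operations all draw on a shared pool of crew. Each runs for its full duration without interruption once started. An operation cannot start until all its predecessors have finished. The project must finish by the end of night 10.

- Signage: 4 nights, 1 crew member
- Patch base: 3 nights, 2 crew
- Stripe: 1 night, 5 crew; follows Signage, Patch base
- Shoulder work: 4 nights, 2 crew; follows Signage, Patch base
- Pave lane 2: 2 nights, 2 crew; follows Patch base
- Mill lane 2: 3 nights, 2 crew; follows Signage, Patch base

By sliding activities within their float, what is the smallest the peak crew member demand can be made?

Early-start (Signage@1, Patch base@1, Stripe@5, Shoulder work@5, Pave lane 2@4, Mill lane 2@5) gives peak 11: n1:3  n2:3  n3:3  n4:3  n5:11  n6:4  n7:4  n8:2  n9:0  n10:0.
Shift Shoulder work→6, Pave lane 2→6, Mill lane 2→8.
Schedule Signage@1, Patch base@1, Stripe@5, Shoulder work@6, Pave lane 2@6, Mill lane 2@8: n1:3  n2:3  n3:3  n4:1  n5:5  n6:4  n7:4  n8:4  n9:4  n10:2 — peak 5.

5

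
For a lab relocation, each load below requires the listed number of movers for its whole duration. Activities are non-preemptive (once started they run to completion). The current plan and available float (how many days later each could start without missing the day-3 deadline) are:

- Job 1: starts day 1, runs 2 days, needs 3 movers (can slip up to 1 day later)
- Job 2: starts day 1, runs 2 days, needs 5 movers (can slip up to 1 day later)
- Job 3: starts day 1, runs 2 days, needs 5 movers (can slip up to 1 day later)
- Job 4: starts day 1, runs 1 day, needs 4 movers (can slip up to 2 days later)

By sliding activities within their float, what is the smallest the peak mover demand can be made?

Early-start (Job 1@1, Job 2@1, Job 3@1, Job 4@1) gives peak 17: d1:17  d2:13  d3:0.
Shift Job 4→3.
Schedule Job 1@1, Job 2@1, Job 3@1, Job 4@3: d1:13  d2:13  d3:4 — peak 13.
No arrangement of the 24 feasible schedules does better.

13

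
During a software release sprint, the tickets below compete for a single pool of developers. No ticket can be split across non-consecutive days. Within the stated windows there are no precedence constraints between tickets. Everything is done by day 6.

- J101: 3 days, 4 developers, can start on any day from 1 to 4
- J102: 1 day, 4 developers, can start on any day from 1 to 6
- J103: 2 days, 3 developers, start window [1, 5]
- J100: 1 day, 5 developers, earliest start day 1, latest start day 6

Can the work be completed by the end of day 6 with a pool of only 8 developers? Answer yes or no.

Schedule J101@1, J102@4, J103@1, J100@5: d1:7  d2:7  d3:4  d4:4  d5:5  d6:0 — peak 7 ≤ 8.

yes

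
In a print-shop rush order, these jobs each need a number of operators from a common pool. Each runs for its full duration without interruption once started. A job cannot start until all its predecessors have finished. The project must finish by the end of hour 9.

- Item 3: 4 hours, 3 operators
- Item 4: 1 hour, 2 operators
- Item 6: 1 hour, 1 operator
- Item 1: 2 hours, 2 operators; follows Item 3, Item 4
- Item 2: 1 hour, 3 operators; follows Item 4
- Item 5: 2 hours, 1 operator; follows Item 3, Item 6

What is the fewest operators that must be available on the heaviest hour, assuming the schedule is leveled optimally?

Early-start (Item 3@1, Item 4@1, Item 6@1, Item 1@5, Item 2@2, Item 5@5) gives peak 6: h1:6  h2:6  h3:3  h4:3  h5:3  h6:3  h7:0  h8:0  h9:0.
Shift Item 4→5, Item 6→5, Item 1→6, Item 2→8, Item 5→6.
Schedule Item 3@1, Item 4@5, Item 6@5, Item 1@6, Item 2@8, Item 5@6: h1:3  h2:3  h3:3  h4:3  h5:3  h6:3  h7:3  h8:3  h9:0 — peak 3.
Total operator-hours = 24 over 9 hours ⇒ peak ≥ ⌈24/9⌉ = 3, so 3 is optimal.

3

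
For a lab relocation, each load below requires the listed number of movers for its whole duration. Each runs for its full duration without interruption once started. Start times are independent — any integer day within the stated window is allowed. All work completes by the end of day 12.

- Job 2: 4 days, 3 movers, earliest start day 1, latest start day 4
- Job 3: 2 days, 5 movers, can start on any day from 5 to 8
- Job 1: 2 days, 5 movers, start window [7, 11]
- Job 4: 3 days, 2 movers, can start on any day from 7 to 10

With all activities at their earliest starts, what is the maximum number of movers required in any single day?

Early-start schedule: Job 2@1, Job 3@5, Job 1@7, Job 4@7.
Load per day: day 1: 3, day 2: 3, day 3: 3, day 4: 3, day 5: 5, day 6: 5, day 7: 7, day 8: 7, day 9: 2, day 10: 0, day 11: 0, day 12: 0.
Peak is 7.

7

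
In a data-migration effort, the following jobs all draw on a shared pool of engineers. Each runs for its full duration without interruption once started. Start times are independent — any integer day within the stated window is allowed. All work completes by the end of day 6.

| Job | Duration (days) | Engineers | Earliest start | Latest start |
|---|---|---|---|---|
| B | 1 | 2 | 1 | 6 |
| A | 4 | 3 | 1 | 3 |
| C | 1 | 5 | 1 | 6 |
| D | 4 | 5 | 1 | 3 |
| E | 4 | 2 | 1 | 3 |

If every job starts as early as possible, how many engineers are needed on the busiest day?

17

Early-start schedule: B@1, A@1, C@1, D@1, E@1.
Load per day: day 1: 17, day 2: 10, day 3: 10, day 4: 10, day 5: 0, day 6: 0.
Peak is 17.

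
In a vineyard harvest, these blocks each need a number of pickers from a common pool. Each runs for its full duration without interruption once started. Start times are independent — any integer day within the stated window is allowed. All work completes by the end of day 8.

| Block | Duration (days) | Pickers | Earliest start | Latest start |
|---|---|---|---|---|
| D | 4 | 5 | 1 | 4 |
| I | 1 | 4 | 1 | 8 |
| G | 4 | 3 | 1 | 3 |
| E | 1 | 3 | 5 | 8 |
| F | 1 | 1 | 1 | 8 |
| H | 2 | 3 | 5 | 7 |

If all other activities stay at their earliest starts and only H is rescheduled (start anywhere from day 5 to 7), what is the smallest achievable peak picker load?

13

H@5: d1:13  d2:8  d3:8  d4:8  d5:6  d6:3  d7:0  d8:0 → peak 13
H@6: d1:13  d2:8  d3:8  d4:8  d5:3  d6:3  d7:3  d8:0 → peak 13
H@7: d1:13  d2:8  d3:8  d4:8  d5:3  d6:0  d7:3  d8:3 → peak 13
Best is H@5, peak 13.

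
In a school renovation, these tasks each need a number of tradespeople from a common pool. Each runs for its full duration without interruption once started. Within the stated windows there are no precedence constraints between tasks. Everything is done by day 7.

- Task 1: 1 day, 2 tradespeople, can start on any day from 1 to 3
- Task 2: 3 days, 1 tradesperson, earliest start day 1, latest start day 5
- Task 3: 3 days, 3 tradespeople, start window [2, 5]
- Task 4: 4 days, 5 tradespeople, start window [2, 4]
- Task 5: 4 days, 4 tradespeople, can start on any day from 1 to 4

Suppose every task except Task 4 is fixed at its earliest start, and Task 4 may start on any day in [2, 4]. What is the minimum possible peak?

12

Task 4@2: d1:7  d2:13  d3:13  d4:12  d5:5  d6:0  d7:0 → peak 13
Task 4@3: d1:7  d2:8  d3:13  d4:12  d5:5  d6:5  d7:0 → peak 13
Task 4@4: d1:7  d2:8  d3:8  d4:12  d5:5  d6:5  d7:5 → peak 12
Best is Task 4@4, peak 12.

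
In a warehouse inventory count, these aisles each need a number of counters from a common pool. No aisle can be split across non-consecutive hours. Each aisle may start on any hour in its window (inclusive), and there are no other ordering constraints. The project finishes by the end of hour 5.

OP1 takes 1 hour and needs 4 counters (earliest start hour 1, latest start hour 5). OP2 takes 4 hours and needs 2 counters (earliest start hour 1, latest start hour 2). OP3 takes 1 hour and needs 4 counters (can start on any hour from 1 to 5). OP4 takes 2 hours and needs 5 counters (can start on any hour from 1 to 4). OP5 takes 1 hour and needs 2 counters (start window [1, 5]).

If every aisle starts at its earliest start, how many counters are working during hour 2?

At early start, hour 2 has: OP2, OP4.
Demand: 2 + 5 = 7.

7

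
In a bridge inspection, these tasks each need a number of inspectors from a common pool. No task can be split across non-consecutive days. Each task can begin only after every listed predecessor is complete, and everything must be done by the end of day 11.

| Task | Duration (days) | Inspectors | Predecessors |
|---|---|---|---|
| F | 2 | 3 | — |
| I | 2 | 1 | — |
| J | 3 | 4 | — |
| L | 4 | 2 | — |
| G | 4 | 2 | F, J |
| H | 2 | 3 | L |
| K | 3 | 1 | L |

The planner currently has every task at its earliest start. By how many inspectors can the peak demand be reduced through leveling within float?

5

Early-start peak: d1:10  d2:10  d3:6  d4:4  d5:6  d6:6  d7:3  d8:0  d9:0  d10:0  d11:0 ⇒ 10.
Leveled (F@1, I@3, J@5, L@1, G@8, H@8, K@5): d1:5  d2:5  d3:3  d4:3  d5:5  d6:5  d7:5  d8:5  d9:5  d10:2  d11:2 ⇒ 5.
Reduction 10 − 5 = 5.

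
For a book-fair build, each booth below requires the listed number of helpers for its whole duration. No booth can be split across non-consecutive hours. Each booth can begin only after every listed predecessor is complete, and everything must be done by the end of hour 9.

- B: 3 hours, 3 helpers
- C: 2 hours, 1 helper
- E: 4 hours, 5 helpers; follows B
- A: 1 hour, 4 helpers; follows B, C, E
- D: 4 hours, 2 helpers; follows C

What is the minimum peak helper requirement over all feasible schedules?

Schedule B@1, C@1, E@4, A@8, D@3: h1:4  h2:4  h3:5  h4:7  h5:7  h6:7  h7:5  h8:4  h9:0 — peak 7.

7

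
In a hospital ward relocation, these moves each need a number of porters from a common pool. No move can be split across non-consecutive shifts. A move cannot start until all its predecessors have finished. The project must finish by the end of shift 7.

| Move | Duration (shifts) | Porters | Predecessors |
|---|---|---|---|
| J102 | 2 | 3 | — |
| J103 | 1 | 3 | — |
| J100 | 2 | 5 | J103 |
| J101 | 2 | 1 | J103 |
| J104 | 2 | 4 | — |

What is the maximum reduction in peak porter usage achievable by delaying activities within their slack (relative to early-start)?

8

Early-start peak: s1:10  s2:13  s3:6  s4:0  s5:0  s6:0  s7:0 ⇒ 13.
Leveled (J102@1, J103@3, J100@4, J101@6, J104@6): s1:3  s2:3  s3:3  s4:5  s5:5  s6:5  s7:5 ⇒ 5.
Reduction 13 − 5 = 8.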